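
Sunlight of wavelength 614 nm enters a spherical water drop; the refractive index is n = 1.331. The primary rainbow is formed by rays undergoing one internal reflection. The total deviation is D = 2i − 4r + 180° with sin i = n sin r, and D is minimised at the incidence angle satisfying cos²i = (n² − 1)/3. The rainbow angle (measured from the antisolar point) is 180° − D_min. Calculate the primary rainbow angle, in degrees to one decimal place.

cos²i = (1.77156 − 1)/3 = 0.25719; i = arccos(0.50714) = 59.527°.
sin r = sin 59.527°/1.331 = 0.64753; r = 40.356°.
D_min = 2·59.527° − 4·40.356° + 180° = 137.630°.
Rainbow angle = 180° − D_min = 42.370°.

42.4°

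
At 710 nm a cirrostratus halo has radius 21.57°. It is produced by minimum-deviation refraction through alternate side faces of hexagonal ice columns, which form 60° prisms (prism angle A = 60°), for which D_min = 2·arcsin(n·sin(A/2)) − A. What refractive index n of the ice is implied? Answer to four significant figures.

Rearranging: n = sin((D_min + A)/2) / sin(A/2).
(D_min + A)/2 = (21.57° + 60°)/2 = 40.785°.
n = sin 40.785° / sin 30° = 0.6532 / 0.5000 = 1.3064.

1.306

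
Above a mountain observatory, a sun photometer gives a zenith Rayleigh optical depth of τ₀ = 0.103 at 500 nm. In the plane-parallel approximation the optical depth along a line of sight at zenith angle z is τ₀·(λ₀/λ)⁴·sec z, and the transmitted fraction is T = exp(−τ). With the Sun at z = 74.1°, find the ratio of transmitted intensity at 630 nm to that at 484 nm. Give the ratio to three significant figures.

Airmass: sec 74.1° = 3.6502.
τ(630 nm) = 0.103 × (500/630)⁴ × 3.6502 = 0.103 × 0.3968 × 3.6502 = 0.1492.
τ(484 nm) = 0.103 × (500/484)⁴ × 3.6502 = 0.103 × 1.1389 × 3.6502 = 0.4282.
T(630)/T(484) = exp(τ_B − τ_A) = exp(0.2790) = 1.3219.

1.32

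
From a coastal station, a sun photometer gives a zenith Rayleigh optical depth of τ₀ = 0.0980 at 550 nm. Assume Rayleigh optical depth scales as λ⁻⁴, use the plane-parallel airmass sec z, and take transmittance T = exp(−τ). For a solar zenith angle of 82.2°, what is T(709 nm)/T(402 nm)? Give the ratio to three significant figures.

9.67

Airmass: sec 82.2° = 7.3684.
τ(709 nm) = 0.0980 × (550/709)⁴ × 7.3684 = 0.0980 × 0.3621 × 7.3684 = 0.2615.
τ(402 nm) = 0.0980 × (550/402)⁴ × 7.3684 = 0.0980 × 3.5039 × 7.3684 = 2.5301.
T(709)/T(402) = exp(τ_B − τ_A) = exp(2.2686) = 9.6662.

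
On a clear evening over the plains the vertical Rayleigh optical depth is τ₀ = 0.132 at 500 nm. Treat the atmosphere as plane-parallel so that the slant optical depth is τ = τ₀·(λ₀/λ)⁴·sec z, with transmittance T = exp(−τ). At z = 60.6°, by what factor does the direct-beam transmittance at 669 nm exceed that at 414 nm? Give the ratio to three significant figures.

Airmass: sec 60.6° = 2.0371.
τ(669 nm) = 0.132 × (500/669)⁴ × 2.0371 = 0.132 × 0.3120 × 2.0371 = 0.0839.
τ(414 nm) = 0.132 × (500/414)⁴ × 2.0371 = 0.132 × 2.1275 × 2.0371 = 0.5721.
T(669)/T(414) = exp(τ_B − τ_A) = exp(0.4882) = 1.6293.

1.63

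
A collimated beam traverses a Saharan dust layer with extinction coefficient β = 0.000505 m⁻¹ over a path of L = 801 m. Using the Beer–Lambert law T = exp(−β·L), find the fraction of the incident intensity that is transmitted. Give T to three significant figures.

τ = β·L = 0.000505 × 801 = 0.4045.
T = exp(−0.4045) = 0.6673.

0.667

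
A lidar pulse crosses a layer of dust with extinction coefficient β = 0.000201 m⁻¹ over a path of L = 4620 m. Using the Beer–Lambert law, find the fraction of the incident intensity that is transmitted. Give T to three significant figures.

0.395

τ = β·L = 0.000201 × 4620 = 0.9286.
T = exp(−0.9286) = 0.3951.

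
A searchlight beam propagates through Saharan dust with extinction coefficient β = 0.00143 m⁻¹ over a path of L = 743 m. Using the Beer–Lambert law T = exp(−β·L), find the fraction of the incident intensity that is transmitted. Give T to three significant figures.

τ = β·L = 0.00143 × 743 = 1.0625.
T = exp(−1.0625) = 0.3456.

0.346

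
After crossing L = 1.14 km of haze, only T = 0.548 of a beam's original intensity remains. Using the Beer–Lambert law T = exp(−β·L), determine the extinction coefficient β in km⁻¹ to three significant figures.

Beer–Lambert: T = exp(−βL) ⇒ β = −ln(T)/L = −ln(0.548)/1.14 = 0.6015/1.14 = 0.5276 km⁻¹.

0.528 km⁻¹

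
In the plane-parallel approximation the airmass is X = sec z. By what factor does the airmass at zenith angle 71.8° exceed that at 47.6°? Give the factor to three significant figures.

X(71.8°)/X(47.6°) = sec 71.8° / sec 47.6° = cos 47.6° / cos 71.8° = 0.6743/0.3123 = 2.1589.

2.16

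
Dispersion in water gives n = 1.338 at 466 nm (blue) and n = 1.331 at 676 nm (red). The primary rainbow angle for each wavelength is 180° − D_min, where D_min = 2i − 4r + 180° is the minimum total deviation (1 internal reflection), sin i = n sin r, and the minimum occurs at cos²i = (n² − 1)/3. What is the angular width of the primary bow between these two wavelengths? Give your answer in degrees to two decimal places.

At 466 nm (n = 1.338): cos²i = 0.26341 → i = 59.120°, r = 39.899°, D_min = 138.643°, rainbow angle = 41.357°.
At 676 nm (n = 1.331): cos²i = 0.25719 → i = 59.527°, r = 40.356°, D_min = 137.630°, rainbow angle = 42.370°.
Angular width = |41.357° − 42.370°| = 1.013°.

1.01°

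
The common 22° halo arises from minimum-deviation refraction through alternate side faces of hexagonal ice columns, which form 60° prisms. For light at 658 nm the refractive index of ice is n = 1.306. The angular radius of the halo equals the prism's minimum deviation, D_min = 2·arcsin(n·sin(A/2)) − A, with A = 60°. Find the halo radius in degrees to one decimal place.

21.5°

n·sin(A/2) = 1.306 × sin 30° = 1.306 × 0.5000 = 0.6530.
D_min = 2·arcsin(0.6530) − 60° = 2 × 40.768° − 60° = 21.536°.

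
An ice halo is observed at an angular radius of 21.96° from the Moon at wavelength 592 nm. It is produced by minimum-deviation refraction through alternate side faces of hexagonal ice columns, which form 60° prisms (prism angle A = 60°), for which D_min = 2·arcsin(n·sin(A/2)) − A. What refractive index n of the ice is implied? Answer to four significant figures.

Rearranging: n = sin((D_min + A)/2) / sin(A/2).
(D_min + A)/2 = (21.96° + 60°)/2 = 40.980°.
n = sin 40.980° / sin 30° = 0.6558 / 0.5000 = 1.3116.

1.312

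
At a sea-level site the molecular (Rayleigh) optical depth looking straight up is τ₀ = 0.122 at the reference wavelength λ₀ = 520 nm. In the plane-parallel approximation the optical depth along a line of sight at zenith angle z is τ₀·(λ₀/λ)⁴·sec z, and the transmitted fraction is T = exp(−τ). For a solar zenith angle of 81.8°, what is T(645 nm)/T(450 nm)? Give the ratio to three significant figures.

Airmass: sec 81.8° = 7.0112.
τ(645 nm) = 0.122 × (520/645)⁴ × 7.0112 = 0.122 × 0.4224 × 7.0112 = 0.3613.
τ(450 nm) = 0.122 × (520/450)⁴ × 7.0112 = 0.122 × 1.7830 × 7.0112 = 1.5252.
T(645)/T(450) = exp(τ_B − τ_A) = exp(1.1638) = 3.2021.

3.20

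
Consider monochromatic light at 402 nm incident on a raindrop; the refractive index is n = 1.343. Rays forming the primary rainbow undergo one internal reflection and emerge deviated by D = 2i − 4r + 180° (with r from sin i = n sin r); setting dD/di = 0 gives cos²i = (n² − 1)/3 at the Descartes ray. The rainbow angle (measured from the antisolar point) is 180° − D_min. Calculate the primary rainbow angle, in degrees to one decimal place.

cos²i = (1.80365 − 1)/3 = 0.26788; i = arccos(0.51757) = 58.830°.
sin r = sin 58.830°/1.343 = 0.63711; r = 39.577°.
D_min = 2·58.830° − 4·39.577° + 180° = 139.354°.
Rainbow angle = 180° − D_min = 40.646°.

40.6°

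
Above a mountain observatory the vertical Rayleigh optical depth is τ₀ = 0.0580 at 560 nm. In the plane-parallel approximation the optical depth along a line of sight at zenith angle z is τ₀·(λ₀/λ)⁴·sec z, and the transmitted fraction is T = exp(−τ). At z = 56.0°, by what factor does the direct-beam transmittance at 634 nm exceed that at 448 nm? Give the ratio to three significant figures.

1.21

Airmass: sec 56.0° = 1.7883.
τ(634 nm) = 0.0580 × (560/634)⁴ × 1.7883 = 0.0580 × 0.6087 × 1.7883 = 0.0631.
τ(448 nm) = 0.0580 × (560/448)⁴ × 1.7883 = 0.0580 × 2.4414 × 1.7883 = 0.2532.
T(634)/T(448) = exp(τ_B − τ_A) = exp(0.1901) = 1.2094.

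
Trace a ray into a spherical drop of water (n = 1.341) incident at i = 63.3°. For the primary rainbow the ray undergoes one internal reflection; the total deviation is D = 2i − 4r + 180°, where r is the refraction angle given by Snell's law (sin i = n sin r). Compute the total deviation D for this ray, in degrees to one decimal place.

139.5°

sin r = sin 63.3° / 1.341 = 0.8934/1.341 = 0.6662; r = 41.77°.
D = 2·63.3° − 4·41.77° + 180° = 126.60° − 167.10° + 180° = 139.50°.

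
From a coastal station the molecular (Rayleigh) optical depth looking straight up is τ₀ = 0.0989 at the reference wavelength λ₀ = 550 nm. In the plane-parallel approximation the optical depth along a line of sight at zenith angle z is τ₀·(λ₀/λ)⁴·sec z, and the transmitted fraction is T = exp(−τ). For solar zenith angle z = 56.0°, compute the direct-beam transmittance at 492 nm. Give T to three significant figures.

0.759

sec 56.0° = 1.7883.
τ = 0.0989 × (550/492)⁴ × 1.7883 = 0.0989 × 1.5617 × 1.7883 = 0.2762.
T = exp(−0.2762) = 0.7587.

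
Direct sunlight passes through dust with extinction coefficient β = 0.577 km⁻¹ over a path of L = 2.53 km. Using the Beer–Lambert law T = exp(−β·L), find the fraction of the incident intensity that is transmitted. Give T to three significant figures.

0.232

τ = β·L = 0.577 × 2.53 = 1.4598.
T = exp(−1.4598) = 0.2323.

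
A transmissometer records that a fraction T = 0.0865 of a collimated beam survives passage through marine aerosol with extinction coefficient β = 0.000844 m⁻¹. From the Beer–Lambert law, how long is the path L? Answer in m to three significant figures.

Beer–Lambert: T = exp(−βL) ⇒ L = −ln(T)/β = −ln(0.0865)/0.000844 = 2.4476/0.000844 = 2900 m.

2900 m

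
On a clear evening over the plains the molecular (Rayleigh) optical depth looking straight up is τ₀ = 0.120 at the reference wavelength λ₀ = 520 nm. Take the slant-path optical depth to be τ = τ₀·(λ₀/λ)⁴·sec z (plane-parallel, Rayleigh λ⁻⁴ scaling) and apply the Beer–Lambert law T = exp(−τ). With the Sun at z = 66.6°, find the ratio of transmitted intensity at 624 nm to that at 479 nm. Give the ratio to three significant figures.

1.32

Airmass: sec 66.6° = 2.5180.
τ(624 nm) = 0.120 × (520/624)⁴ × 2.5180 = 0.120 × 0.4823 × 2.5180 = 0.1457.
τ(479 nm) = 0.120 × (520/479)⁴ × 2.5180 = 0.120 × 1.3889 × 2.5180 = 0.4197.
T(624)/T(479) = exp(τ_B − τ_A) = exp(0.2739) = 1.3151.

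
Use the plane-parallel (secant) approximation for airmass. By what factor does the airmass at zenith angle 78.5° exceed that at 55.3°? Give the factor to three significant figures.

X(78.5°)/X(55.3°) = sec 78.5° / sec 55.3° = cos 55.3° / cos 78.5° = 0.5693/0.1994 = 2.8554.

2.86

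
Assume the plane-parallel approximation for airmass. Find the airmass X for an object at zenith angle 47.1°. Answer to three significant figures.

X = sec z = 1/cos 47.1° = 1/0.6807 = 1.4690.

1.47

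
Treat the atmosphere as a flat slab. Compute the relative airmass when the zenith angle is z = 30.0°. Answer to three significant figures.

1.15

X = sec z = 1/cos 30.0° = 1/0.8660 = 1.1547.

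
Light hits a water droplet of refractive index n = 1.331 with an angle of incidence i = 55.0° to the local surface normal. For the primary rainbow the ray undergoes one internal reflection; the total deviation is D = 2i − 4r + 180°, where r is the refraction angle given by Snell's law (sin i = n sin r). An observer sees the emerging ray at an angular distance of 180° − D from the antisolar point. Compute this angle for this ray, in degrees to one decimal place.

41.9°

sin r = sin 55.0° / 1.331 = 0.8192/1.331 = 0.6154; r = 37.98°.
D = 2·55.0° − 4·37.98° + 180° = 110.00° − 151.94° + 180° = 138.06°.
Angle from antisolar point = 180° − D = 41.94°.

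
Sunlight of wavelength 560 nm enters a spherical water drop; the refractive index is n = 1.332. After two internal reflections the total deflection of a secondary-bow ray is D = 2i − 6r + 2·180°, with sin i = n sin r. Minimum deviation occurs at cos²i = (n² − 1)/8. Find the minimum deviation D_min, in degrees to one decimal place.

cos²i = (1.77422 − 1)/8 = 0.09678; i = arccos(0.31109) = 71.875°.
sin r = sin 71.875°/1.332 = 0.71350; r = 45.520°.
D_min = 2·71.875° − 6·45.520° + 360° = 230.628°.

230.6°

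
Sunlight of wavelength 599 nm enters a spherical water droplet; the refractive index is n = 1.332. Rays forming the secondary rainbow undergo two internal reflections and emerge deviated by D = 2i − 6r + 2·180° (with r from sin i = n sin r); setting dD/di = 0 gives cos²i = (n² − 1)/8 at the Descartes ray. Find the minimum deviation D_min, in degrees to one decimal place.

cos²i = (1.77422 − 1)/8 = 0.09678; i = arccos(0.31109) = 71.875°.
sin r = sin 71.875°/1.332 = 0.71350; r = 45.520°.
D_min = 2·71.875° − 6·45.520° + 360° = 230.628°.

230.6°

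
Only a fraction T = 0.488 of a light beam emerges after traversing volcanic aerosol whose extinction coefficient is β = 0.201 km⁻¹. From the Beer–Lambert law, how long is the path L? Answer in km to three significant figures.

Beer–Lambert: T = exp(−βL) ⇒ L = −ln(T)/β = −ln(0.488)/0.201 = 0.7174/0.201 = 3.569 km.

3.57 km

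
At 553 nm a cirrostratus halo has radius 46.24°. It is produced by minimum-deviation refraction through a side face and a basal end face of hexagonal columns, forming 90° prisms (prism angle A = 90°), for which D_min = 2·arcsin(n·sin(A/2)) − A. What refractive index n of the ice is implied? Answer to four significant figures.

Rearranging: n = sin((D_min + A)/2) / sin(A/2).
(D_min + A)/2 = (46.24° + 90°)/2 = 68.120°.
n = sin 68.120° / sin 45° = 0.9280 / 0.7071 = 1.3123.

1.312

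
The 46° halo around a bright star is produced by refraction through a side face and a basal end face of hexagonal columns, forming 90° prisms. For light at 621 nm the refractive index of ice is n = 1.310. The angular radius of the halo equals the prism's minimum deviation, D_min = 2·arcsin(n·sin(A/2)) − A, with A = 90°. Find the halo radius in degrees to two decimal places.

45.73°

n·sin(A/2) = 1.310 × sin 45° = 1.310 × 0.7071 = 0.9263.
D_min = 2·arcsin(0.9263) − 90° = 2 × 67.867° − 90° = 45.733°.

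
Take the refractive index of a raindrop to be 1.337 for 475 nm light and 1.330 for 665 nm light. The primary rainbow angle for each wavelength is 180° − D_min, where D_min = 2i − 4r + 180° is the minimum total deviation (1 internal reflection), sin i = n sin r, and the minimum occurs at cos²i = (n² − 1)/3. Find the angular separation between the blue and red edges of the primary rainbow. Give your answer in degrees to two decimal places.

At 475 nm (n = 1.337): cos²i = 0.26252 → i = 59.178°, r = 39.964°, D_min = 138.500°, rainbow angle = 41.500°.
At 665 nm (n = 1.330): cos²i = 0.25630 → i = 59.585°, r = 40.422°, D_min = 137.484°, rainbow angle = 42.516°.
Angular width = |41.500° − 42.516°| = 1.016°.

1.02°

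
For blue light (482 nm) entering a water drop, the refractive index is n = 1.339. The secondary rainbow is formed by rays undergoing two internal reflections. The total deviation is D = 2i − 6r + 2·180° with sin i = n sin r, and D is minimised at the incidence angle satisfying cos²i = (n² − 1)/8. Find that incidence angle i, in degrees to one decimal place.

71.6°

cos²i = (1.339² − 1)/8 = (1.79292 − 1)/8 = 0.09912.
cos i = 0.31483, so i = 71.650°.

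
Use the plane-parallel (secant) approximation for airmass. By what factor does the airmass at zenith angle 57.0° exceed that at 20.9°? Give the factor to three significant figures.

1.72

X(57.0°)/X(20.9°) = sec 57.0° / sec 20.9° = cos 20.9° / cos 57.0° = 0.9342/0.5446 = 1.7153.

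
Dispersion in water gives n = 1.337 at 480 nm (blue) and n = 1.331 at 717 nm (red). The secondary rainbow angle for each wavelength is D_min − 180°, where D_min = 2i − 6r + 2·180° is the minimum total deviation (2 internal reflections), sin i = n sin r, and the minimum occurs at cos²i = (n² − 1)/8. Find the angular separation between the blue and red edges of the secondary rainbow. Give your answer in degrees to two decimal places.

1.57°

At 480 nm (n = 1.337): cos²i = 0.09845 → i = 71.714°, r = 45.249°, D_min = 231.934°, rainbow angle = 51.934°.
At 717 nm (n = 1.331): cos²i = 0.09645 → i = 71.907°, r = 45.575°, D_min = 230.365°, rainbow angle = 50.365°.
Angular width = |51.934° − 50.365°| = 1.569°.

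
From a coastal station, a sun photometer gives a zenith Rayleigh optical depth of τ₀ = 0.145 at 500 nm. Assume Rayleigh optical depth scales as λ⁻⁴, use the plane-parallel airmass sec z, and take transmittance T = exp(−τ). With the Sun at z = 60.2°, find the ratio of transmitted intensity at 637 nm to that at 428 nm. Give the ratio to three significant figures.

Airmass: sec 60.2° = 2.0122.
τ(637 nm) = 0.145 × (500/637)⁴ × 2.0122 = 0.145 × 0.3796 × 2.0122 = 0.1108.
τ(428 nm) = 0.145 × (500/428)⁴ × 2.0122 = 0.145 × 1.8625 × 2.0122 = 0.5434.
T(637)/T(428) = exp(τ_B − τ_A) = exp(0.4327) = 1.5414.

1.54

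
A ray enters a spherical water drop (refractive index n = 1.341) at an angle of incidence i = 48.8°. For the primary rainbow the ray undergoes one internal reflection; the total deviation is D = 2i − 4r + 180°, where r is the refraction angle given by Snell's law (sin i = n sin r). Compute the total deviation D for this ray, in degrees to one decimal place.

141.1°

sin r = sin 48.8° / 1.341 = 0.7524/1.341 = 0.5611; r = 34.13°.
D = 2·48.8° − 4·34.13° + 180° = 97.60° − 136.52° + 180° = 141.08°.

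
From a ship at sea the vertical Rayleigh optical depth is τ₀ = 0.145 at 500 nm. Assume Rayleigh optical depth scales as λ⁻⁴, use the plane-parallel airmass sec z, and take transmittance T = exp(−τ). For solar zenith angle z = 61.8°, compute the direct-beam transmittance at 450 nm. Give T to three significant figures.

sec 61.8° = 2.1162.
τ = 0.145 × (500/450)⁴ × 2.1162 = 0.145 × 1.5242 × 2.1162 = 0.4677.
T = exp(−0.4677) = 0.6265.

0.626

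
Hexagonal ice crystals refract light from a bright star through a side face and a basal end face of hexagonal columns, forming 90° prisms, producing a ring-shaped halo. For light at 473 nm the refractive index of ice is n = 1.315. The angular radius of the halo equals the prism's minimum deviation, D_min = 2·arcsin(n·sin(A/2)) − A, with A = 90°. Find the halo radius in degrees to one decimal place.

n·sin(A/2) = 1.315 × sin 45° = 1.315 × 0.7071 = 0.9298.
D_min = 2·arcsin(0.9298) − 90° = 2 × 68.411° − 90° = 46.821°.

46.8°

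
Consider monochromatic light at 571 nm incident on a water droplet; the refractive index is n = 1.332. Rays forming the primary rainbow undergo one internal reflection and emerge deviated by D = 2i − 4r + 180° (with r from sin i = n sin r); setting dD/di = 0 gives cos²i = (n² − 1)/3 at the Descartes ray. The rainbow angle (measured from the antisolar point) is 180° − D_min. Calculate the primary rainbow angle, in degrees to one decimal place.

cos²i = (1.77422 − 1)/3 = 0.25807; i = arccos(0.50801) = 59.469°.
sin r = sin 59.469°/1.332 = 0.64666; r = 40.290°.
D_min = 2·59.469° − 4·40.290° + 180° = 137.776°.
Rainbow angle = 180° − D_min = 42.224°.

42.2°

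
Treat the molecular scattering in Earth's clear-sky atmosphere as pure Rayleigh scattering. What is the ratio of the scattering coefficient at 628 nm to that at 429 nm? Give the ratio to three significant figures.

Rayleigh scattering ∝ λ⁻⁴, so the ratio of coefficients is the inverse fourth power of the wavelength ratio.
σ(628)/σ(429) = (429/628)⁴ = (0.6831)⁴ = 0.2178.

0.218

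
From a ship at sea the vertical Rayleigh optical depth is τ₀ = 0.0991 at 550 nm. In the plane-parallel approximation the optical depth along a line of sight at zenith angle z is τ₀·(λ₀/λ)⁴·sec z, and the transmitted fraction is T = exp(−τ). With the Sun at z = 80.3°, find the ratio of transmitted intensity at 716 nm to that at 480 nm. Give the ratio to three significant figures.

Airmass: sec 80.3° = 5.9351.
τ(716 nm) = 0.0991 × (550/716)⁴ × 5.9351 = 0.0991 × 0.3482 × 5.9351 = 0.2048.
τ(480 nm) = 0.0991 × (550/480)⁴ × 5.9351 = 0.0991 × 1.7238 × 5.9351 = 1.0139.
T(716)/T(480) = exp(τ_B − τ_A) = exp(0.8091) = 2.2459.

2.25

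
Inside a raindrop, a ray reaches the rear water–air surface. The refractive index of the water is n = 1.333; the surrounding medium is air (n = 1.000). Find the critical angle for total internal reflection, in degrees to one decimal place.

sin θ_c = n_air / n = 1.000 / 1.333 = 0.7502.
θ_c = arcsin(0.7502) = 48.61°.

48.6°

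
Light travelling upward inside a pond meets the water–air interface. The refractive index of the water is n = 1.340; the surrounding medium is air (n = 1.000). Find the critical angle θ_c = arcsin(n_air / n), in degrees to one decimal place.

sin θ_c = n_air / n = 1.000 / 1.340 = 0.7463.
θ_c = arcsin(0.7463) = 48.27°.

48.3°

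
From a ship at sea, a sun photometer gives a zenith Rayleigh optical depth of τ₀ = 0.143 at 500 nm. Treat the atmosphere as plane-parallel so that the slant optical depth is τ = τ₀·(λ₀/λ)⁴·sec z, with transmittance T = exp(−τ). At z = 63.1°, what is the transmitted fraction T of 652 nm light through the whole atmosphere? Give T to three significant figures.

0.896

sec 63.1° = 2.2103.
τ = 0.143 × (500/652)⁴ × 2.2103 = 0.143 × 0.3459 × 2.2103 = 0.1093.
T = exp(−0.1093) = 0.8965.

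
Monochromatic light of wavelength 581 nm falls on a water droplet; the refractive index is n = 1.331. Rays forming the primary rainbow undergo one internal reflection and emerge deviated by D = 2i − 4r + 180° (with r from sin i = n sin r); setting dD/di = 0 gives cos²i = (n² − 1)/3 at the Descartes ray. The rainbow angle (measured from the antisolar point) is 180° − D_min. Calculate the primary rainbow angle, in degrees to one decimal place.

42.4°

cos²i = (1.77156 − 1)/3 = 0.25719; i = arccos(0.50714) = 59.527°.
sin r = sin 59.527°/1.331 = 0.64753; r = 40.356°.
D_min = 2·59.527° − 4·40.356° + 180° = 137.630°.
Rainbow angle = 180° − D_min = 42.370°.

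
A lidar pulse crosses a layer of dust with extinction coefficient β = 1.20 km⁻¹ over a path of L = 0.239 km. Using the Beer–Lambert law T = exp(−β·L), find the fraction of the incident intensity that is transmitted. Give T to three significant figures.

τ = β·L = 1.20 × 0.239 = 0.2868.
T = exp(−0.2868) = 0.7507.

0.751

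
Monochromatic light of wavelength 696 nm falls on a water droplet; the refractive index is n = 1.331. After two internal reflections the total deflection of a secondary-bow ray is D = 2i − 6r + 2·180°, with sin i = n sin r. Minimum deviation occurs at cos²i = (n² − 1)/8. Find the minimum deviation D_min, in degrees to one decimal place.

cos²i = (1.77156 − 1)/8 = 0.09645; i = arccos(0.31056) = 71.907°.
sin r = sin 71.907°/1.331 = 0.71417; r = 45.575°.
D_min = 2·71.907° − 6·45.575° + 360° = 230.365°.

230.4°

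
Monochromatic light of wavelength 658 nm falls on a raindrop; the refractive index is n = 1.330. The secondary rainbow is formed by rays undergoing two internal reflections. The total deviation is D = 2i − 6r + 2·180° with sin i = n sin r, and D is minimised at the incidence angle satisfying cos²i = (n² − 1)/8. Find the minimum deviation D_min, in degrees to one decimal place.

cos²i = (1.76890 − 1)/8 = 0.09611; i = arccos(0.31002) = 71.940°.
sin r = sin 71.940°/1.330 = 0.71483; r = 45.630°.
D_min = 2·71.940° − 6·45.630° + 360° = 230.101°.

230.1°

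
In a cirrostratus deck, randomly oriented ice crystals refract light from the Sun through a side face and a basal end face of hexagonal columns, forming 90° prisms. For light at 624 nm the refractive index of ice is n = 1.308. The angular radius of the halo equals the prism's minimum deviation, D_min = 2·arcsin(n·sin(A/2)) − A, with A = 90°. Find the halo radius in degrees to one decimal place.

n·sin(A/2) = 1.308 × sin 45° = 1.308 × 0.7071 = 0.9249.
D_min = 2·arcsin(0.9249) − 90° = 2 × 67.653° − 90° = 45.305°.

45.3°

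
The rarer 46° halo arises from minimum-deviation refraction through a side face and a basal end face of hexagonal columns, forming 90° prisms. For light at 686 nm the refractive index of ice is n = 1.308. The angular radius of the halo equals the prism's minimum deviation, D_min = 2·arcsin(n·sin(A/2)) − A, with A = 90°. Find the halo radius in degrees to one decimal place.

n·sin(A/2) = 1.308 × sin 45° = 1.308 × 0.7071 = 0.9249.
D_min = 2·arcsin(0.9249) − 90° = 2 × 67.653° − 90° = 45.305°.

45.3°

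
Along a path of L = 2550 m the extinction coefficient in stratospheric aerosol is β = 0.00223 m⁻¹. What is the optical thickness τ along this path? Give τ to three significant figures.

τ = β·L = 0.00223 × 2550 = 5.6865.

5.69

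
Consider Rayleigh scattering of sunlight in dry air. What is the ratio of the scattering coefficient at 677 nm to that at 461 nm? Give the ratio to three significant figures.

Rayleigh scattering ∝ λ⁻⁴, so the ratio of coefficients is the inverse fourth power of the wavelength ratio.
σ(677)/σ(461) = (461/677)⁴ = (0.6809)⁴ = 0.215.

0.215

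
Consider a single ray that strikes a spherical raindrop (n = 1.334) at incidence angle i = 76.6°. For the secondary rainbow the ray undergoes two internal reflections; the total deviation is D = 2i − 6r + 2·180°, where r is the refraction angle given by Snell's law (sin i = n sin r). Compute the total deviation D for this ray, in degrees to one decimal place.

232.3°

sin r = sin 76.6° / 1.334 = 0.9728/1.334 = 0.7292; r = 46.82°.
D = 2·76.6° − 6·46.82° + 2·180° = 153.20° − 280.92° + 360° = 232.28°.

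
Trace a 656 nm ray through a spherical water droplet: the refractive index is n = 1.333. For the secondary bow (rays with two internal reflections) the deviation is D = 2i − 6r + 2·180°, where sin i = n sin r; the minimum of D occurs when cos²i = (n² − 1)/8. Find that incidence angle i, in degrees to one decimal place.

71.8°

cos²i = (1.333² − 1)/8 = (1.77689 − 1)/8 = 0.09711.
cos i = 0.31163, so i = 71.843°.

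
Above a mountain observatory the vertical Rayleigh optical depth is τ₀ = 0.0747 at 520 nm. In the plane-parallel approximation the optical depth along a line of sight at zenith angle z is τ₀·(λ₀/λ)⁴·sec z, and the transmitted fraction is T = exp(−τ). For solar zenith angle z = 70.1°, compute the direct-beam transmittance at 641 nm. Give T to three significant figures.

0.909

sec 70.1° = 2.9379.
τ = 0.0747 × (520/641)⁴ × 2.9379 = 0.0747 × 0.4331 × 2.9379 = 0.0950.
T = exp(−0.0950) = 0.9093.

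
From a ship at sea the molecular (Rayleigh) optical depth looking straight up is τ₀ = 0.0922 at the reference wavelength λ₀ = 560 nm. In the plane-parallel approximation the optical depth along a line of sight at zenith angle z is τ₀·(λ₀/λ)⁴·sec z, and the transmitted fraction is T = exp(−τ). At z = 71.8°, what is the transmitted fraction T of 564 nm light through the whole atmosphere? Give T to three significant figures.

sec 71.8° = 3.2017.
τ = 0.0922 × (560/564)⁴ × 3.2017 = 0.0922 × 0.9719 × 3.2017 = 0.2869.
T = exp(−0.2869) = 0.7506.

0.751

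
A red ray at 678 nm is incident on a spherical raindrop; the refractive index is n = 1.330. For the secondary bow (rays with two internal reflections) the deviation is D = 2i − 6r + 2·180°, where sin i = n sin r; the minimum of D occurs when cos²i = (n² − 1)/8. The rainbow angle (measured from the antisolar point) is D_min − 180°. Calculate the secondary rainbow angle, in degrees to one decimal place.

50.1°

cos²i = (1.76890 − 1)/8 = 0.09611; i = arccos(0.31002) = 71.940°.
sin r = sin 71.940°/1.330 = 0.71483; r = 45.630°.
D_min = 2·71.940° − 6·45.630° + 360° = 230.101°.
Rainbow angle = D_min − 180° = 50.101°.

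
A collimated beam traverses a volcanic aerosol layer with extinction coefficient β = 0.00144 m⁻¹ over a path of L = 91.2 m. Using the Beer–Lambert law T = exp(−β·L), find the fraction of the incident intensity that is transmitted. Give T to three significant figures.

τ = β·L = 0.00144 × 91.2 = 0.1313.
T = exp(−0.1313) = 0.8769.

0.877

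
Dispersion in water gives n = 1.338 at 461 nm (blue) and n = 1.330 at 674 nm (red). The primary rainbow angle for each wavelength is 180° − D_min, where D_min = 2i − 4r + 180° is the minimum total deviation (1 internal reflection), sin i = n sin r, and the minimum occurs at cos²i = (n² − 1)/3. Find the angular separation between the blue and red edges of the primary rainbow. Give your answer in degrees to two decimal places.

At 461 nm (n = 1.338): cos²i = 0.26341 → i = 59.120°, r = 39.899°, D_min = 138.643°, rainbow angle = 41.357°.
At 674 nm (n = 1.330): cos²i = 0.25630 → i = 59.585°, r = 40.422°, D_min = 137.484°, rainbow angle = 42.516°.
Angular width = |41.357° − 42.516°| = 1.160°.

1.16°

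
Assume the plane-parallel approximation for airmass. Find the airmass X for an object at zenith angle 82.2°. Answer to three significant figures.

7.37

X = sec z = 1/cos 82.2° = 1/0.1357 = 7.3684.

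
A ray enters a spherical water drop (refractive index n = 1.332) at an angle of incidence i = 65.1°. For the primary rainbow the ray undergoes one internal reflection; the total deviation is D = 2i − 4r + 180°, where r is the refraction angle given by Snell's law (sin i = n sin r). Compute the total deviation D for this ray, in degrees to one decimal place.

138.5°

sin r = sin 65.1° / 1.332 = 0.9070/1.332 = 0.6810; r = 42.92°.
D = 2·65.1° − 4·42.92° + 180° = 130.20° − 171.68° + 180° = 138.52°.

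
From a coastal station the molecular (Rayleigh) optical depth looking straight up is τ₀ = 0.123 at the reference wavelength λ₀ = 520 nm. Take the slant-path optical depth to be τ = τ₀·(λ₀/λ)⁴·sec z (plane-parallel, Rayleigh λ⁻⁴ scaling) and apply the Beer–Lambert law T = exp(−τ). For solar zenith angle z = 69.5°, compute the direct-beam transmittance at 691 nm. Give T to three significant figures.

0.893

sec 69.5° = 2.8555.
τ = 0.123 × (520/691)⁴ × 2.8555 = 0.123 × 0.3207 × 2.8555 = 0.1126.
T = exp(−0.1126) = 0.8935.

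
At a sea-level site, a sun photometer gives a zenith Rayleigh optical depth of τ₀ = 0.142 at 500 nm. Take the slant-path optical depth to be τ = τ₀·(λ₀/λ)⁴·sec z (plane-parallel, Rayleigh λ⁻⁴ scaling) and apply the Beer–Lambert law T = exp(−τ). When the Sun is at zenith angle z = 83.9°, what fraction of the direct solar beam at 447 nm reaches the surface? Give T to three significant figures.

0.123

sec 83.9° = 9.4105.
τ = 0.142 × (500/447)⁴ × 9.4105 = 0.142 × 1.5655 × 9.4105 = 2.0920.
T = exp(−2.0920) = 0.1234.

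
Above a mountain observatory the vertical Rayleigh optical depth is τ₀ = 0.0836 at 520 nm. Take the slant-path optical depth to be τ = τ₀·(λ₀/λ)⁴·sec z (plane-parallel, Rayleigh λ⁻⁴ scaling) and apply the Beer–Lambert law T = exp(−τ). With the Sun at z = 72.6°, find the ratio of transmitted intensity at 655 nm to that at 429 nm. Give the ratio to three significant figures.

Airmass: sec 72.6° = 3.3440.
τ(655 nm) = 0.0836 × (520/655)⁴ × 3.3440 = 0.0836 × 0.3972 × 3.3440 = 0.1111.
τ(429 nm) = 0.0836 × (520/429)⁴ × 3.3440 = 0.0836 × 2.1587 × 3.3440 = 0.6035.
T(655)/T(429) = exp(τ_B − τ_A) = exp(0.4924) = 1.6363.

1.64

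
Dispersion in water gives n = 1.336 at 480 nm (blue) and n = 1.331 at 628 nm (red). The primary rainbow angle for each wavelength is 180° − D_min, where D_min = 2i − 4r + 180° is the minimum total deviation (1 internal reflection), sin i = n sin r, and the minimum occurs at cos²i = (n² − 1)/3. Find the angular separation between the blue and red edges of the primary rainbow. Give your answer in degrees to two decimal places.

At 480 nm (n = 1.336): cos²i = 0.26163 → i = 59.236°, r = 40.029°, D_min = 138.356°, rainbow angle = 41.644°.
At 628 nm (n = 1.331): cos²i = 0.25719 → i = 59.527°, r = 40.356°, D_min = 137.630°, rainbow angle = 42.370°.
Angular width = |41.644° − 42.370°| = 0.726°.

0.73°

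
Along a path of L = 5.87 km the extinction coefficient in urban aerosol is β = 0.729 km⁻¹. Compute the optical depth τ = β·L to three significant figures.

4.28

τ = β·L = 0.729 × 5.87 = 4.2792.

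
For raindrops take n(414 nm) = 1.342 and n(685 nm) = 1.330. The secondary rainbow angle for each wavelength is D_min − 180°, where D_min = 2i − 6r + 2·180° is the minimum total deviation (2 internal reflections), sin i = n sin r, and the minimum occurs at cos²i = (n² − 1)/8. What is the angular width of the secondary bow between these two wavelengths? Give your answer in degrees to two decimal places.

At 414 nm (n = 1.342): cos²i = 0.10012 → i = 71.554°, r = 44.981°, D_min = 233.222°, rainbow angle = 53.222°.
At 685 nm (n = 1.330): cos²i = 0.09611 → i = 71.940°, r = 45.630°, D_min = 230.101°, rainbow angle = 50.101°.
Angular width = |53.222° − 50.101°| = 3.121°.

3.12°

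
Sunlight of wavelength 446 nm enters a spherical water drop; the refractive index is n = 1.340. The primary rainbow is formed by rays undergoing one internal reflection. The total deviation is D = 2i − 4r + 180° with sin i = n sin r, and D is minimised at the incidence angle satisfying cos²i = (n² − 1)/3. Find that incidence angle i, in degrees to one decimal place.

59.0°

cos²i = (1.340² − 1)/3 = (1.79560 − 1)/3 = 0.26520.
cos i = 0.51498, so i = 59.004°.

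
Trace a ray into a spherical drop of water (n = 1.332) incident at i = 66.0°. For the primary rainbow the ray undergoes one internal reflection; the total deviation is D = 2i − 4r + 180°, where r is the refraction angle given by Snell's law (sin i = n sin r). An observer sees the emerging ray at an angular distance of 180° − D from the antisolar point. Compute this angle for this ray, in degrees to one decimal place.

41.2°

sin r = sin 66.0° / 1.332 = 0.9135/1.332 = 0.6858; r = 43.30°.
D = 2·66.0° − 4·43.30° + 180° = 132.00° − 173.21° + 180° = 138.79°.
Angle from antisolar point = 180° − D = 41.21°.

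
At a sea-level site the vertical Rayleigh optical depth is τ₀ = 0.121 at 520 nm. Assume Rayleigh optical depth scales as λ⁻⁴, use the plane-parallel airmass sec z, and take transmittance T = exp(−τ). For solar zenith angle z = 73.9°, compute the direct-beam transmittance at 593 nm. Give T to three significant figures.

0.773

sec 73.9° = 3.6060.
τ = 0.121 × (520/593)⁴ × 3.6060 = 0.121 × 0.5913 × 3.6060 = 0.2580.
T = exp(−0.2580) = 0.7726.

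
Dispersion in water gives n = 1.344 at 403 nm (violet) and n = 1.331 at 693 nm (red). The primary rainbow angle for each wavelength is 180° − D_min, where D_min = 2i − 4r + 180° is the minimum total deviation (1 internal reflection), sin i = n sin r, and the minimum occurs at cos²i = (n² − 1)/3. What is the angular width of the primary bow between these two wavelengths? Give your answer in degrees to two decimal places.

At 403 nm (n = 1.344): cos²i = 0.26878 → i = 58.772°, r = 39.512°, D_min = 139.495°, rainbow angle = 40.505°.
At 693 nm (n = 1.331): cos²i = 0.25719 → i = 59.527°, r = 40.356°, D_min = 137.630°, rainbow angle = 42.370°.
Angular width = |40.505° − 42.370°| = 1.865°.

1.86°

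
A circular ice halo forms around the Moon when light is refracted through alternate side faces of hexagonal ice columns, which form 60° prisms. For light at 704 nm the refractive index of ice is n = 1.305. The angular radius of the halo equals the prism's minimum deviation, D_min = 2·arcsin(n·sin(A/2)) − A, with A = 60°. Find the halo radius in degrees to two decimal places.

n·sin(A/2) = 1.305 × sin 30° = 1.305 × 0.5000 = 0.6525.
D_min = 2·arcsin(0.6525) − 60° = 2 × 40.730° − 60° = 21.461°.

21.46°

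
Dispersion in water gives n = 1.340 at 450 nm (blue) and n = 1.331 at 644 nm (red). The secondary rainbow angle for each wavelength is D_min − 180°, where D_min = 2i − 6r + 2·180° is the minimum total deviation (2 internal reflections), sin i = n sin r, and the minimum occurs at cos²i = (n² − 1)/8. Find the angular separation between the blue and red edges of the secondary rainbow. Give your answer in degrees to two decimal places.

2.34°

At 450 nm (n = 1.340): cos²i = 0.09945 → i = 71.618°, r = 45.088°, D_min = 232.709°, rainbow angle = 52.709°.
At 644 nm (n = 1.331): cos²i = 0.09645 → i = 71.907°, r = 45.575°, D_min = 230.365°, rainbow angle = 50.365°.
Angular width = |52.709° − 50.365°| = 2.344°.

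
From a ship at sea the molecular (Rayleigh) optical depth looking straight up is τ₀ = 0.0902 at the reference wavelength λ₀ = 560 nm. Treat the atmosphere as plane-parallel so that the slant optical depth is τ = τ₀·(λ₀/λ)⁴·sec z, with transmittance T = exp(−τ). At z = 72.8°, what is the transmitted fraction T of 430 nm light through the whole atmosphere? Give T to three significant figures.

sec 72.8° = 3.3817.
τ = 0.0902 × (560/430)⁴ × 3.3817 = 0.0902 × 2.8766 × 3.3817 = 0.8774.
T = exp(−0.8774) = 0.4158.

0.416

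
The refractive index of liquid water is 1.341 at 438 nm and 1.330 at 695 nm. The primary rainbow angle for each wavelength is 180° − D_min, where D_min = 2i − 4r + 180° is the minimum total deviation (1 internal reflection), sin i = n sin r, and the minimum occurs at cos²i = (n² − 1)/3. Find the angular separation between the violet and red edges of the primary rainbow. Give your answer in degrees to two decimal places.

1.59°

At 438 nm (n = 1.341): cos²i = 0.26609 → i = 58.946°, r = 39.705°, D_min = 139.071°, rainbow angle = 40.929°.
At 695 nm (n = 1.330): cos²i = 0.25630 → i = 59.585°, r = 40.422°, D_min = 137.484°, rainbow angle = 42.516°.
Angular width = |40.929° − 42.516°| = 1.588°.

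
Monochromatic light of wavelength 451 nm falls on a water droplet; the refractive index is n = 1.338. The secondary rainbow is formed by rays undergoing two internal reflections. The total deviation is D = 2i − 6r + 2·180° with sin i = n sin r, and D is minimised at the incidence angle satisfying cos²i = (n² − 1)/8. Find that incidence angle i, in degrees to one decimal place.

71.7°

cos²i = (1.338² − 1)/8 = (1.79024 − 1)/8 = 0.09878.
cos i = 0.31429, so i = 71.682°.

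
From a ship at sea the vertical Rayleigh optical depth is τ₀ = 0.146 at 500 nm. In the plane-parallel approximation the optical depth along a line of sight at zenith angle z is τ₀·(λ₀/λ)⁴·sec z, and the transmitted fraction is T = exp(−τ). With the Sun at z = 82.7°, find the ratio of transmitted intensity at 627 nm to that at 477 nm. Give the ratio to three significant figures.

Airmass: sec 82.7° = 7.8700.
τ(627 nm) = 0.146 × (500/627)⁴ × 7.8700 = 0.146 × 0.4044 × 7.8700 = 0.4647.
τ(477 nm) = 0.146 × (500/477)⁴ × 7.8700 = 0.146 × 1.2073 × 7.8700 = 1.3872.
T(627)/T(477) = exp(τ_B − τ_A) = exp(0.9225) = 2.5156.

2.52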